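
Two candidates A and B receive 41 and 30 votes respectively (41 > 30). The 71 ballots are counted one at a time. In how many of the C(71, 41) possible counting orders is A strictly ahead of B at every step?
Strict-lead orderings = 14849393674136062888

Total orderings of the 71 votes with 41 for A: C(71, 41) = 95846086442150951368. By the Bertrand ballot formula (Cycle Lemma / reflection principle), the number of orderings in which A is strictly ahead of B throughout is (p − q)/(p + q) · C(p + q, p) = (41 − 30)/(41 + 30) · 95846086442150951368 = 14849393674136062888.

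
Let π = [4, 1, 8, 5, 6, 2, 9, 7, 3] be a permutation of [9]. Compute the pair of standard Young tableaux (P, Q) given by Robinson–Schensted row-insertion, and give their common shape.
P = [1, 2, 3, 7] / [4, 5, 6] / [8, 9];  Q = [1, 3, 5, 7] / [2, 4, 8] / [6, 9];  common shape = (4, 3, 2)

Row-insert the values π_1, π_2, … into P one at a time, bumping the leftmost entry strictly greater than the inserted value down to the next row. The recording tableau Q records, in position (i, j), the step at which that cell was added to P.
  Insert 4 (step 1): P = [4];  Q = [1]
  Insert 1 (step 2): P = [1] / [4];  Q = [1] / [2]
  Insert 8 (step 3): P = [1, 8] / [4];  Q = [1, 3] / [2]
  Insert 5 (step 4): P = [1, 5] / [4, 8];  Q = [1, 3] / [2, 4]
  Insert 6 (step 5): P = [1, 5, 6] / [4, 8];  Q = [1, 3, 5] / [2, 4]
  Insert 2 (step 6): P = [1, 2, 6] / [4, 5] / [8];  Q = [1, 3, 5] / [2, 4] / [6]
  Insert 9 (step 7): P = [1, 2, 6, 9] / [4, 5] / [8];  Q = [1, 3, 5, 7] / [2, 4] / [6]
  Insert 7 (step 8): P = [1, 2, 6, 7] / [4, 5, 9] / [8];  Q = [1, 3, 5, 7] / [2, 4, 8] / [6]
  Insert 3 (step 9): P = [1, 2, 3, 7] / [4, 5, 6] / [8, 9];  Q = [1, 3, 5, 7] / [2, 4, 8] / [6, 9]
Final shape: (4, 3, 2).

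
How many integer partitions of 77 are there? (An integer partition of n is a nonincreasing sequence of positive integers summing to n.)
p(77) = 10619863

Compute p(n) via the recurrence p(n, m) = p(n, m−1) + p(n−m, m), where p(n, m) counts partitions of n with all parts ≤ m and p(n) = p(n, n). The base cases are p(0, m) = 1 and p(n, 0) = 0 for n > 0. Filling the table yields p(77) = 10619863. (Euler's pentagonal recurrence is an alternative.)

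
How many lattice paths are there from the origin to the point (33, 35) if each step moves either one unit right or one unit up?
Number of paths = 27640097433090845976

A monotone lattice path from (0, 0) to (33, 35) consists of 33 east steps and 35 north steps in some order, so it is determined by which 33 of the 68 steps are east. The count is C(68, 33) = 27640097433090845976.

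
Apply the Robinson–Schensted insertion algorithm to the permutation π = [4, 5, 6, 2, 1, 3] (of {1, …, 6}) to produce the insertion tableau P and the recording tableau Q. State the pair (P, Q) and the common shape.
P = [1, 3, 6] / [2, 5] / [4];  Q = [1, 2, 3] / [4, 6] / [5];  common shape = (3, 2, 1)

Row-insert the values π_1, π_2, … into P one at a time, bumping the leftmost entry strictly greater than the inserted value down to the next row. The recording tableau Q records, in position (i, j), the step at which that cell was added to P.
  Insert 4 (step 1): P = [4];  Q = [1]
  Insert 5 (step 2): P = [4, 5];  Q = [1, 2]
  Insert 6 (step 3): P = [4, 5, 6];  Q = [1, 2, 3]
  Insert 2 (step 4): P = [2, 5, 6] / [4];  Q = [1, 2, 3] / [4]
  Insert 1 (step 5): P = [1, 5, 6] / [2] / [4];  Q = [1, 2, 3] / [4] / [5]
  Insert 3 (step 6): P = [1, 3, 6] / [2, 5] / [4];  Q = [1, 2, 3] / [4, 6] / [5]
Final shape: (3, 2, 1).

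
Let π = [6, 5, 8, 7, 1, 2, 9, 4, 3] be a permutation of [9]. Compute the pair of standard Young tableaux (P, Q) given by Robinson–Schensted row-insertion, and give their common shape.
P = [1, 2, 3] / [4, 7, 9] / [5, 8] / [6];  Q = [1, 3, 7] / [2, 4, 8] / [5, 6] / [9];  common shape = (3, 3, 2, 1)

Row-insert the values π_1, π_2, … into P one at a time, bumping the leftmost entry strictly greater than the inserted value down to the next row. The recording tableau Q records, in position (i, j), the step at which that cell was added to P.
  Insert 6 (step 1): P = [6];  Q = [1]
  Insert 5 (step 2): P = [5] / [6];  Q = [1] / [2]
  Insert 8 (step 3): P = [5, 8] / [6];  Q = [1, 3] / [2]
  Insert 7 (step 4): P = [5, 7] / [6, 8];  Q = [1, 3] / [2, 4]
  Insert 1 (step 5): P = [1, 7] / [5, 8] / [6];  Q = [1, 3] / [2, 4] / [5]
  Insert 2 (step 6): P = [1, 2] / [5, 7] / [6, 8];  Q = [1, 3] / [2, 4] / [5, 6]
  Insert 9 (step 7): P = [1, 2, 9] / [5, 7] / [6, 8];  Q = [1, 3, 7] / [2, 4] / [5, 6]
  Insert 4 (step 8): P = [1, 2, 4] / [5, 7, 9] / [6, 8];  Q = [1, 3, 7] / [2, 4, 8] / [5, 6]
  Insert 3 (step 9): P = [1, 2, 3] / [4, 7, 9] / [5, 8] / [6];  Q = [1, 3, 7] / [2, 4, 8] / [5, 6] / [9]
Final shape: (3, 3, 2, 1).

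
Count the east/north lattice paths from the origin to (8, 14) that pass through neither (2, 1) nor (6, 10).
Number of paths = 150429

Inclusion–exclusion. Total paths: C(22, 8) = 319770. Through P₁: C(3, 2)·C(19, 6) = 81396. Through P₂: C(16, 6)·C(6, 2) = 120120. Since P₁ is strictly southwest of P₂, a monotone path through both must visit P₁ then P₂; paths through both = C(3, 2)·C(13, 4)·C(6, 2) = 32175. Avoid both = 319770 − 81396 − 120120 + 32175 = 150429.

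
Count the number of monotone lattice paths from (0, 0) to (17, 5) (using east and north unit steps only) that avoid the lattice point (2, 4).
Number of paths = 26094

Total paths from (0, 0) to (17, 5): C(22, 17) = 26334. Paths through (2, 4): (paths (0, 0) → (2, 4)) × (paths (2, 4) → (17, 5)) = C(6, 2) · C(16, 15) = 15 · 16 = 240. Avoidance count = 26334 − 240 = 26094.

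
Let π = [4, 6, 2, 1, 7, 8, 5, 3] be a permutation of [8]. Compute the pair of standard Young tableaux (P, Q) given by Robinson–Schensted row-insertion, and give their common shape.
P = [1, 3, 7, 8] / [2, 5] / [4, 6];  Q = [1, 2, 5, 6] / [3, 7] / [4, 8];  common shape = (4, 2, 2)

Row-insert the values π_1, π_2, … into P one at a time, bumping the leftmost entry strictly greater than the inserted value down to the next row. The recording tableau Q records, in position (i, j), the step at which that cell was added to P.
  Insert 4 (step 1): P = [4];  Q = [1]
  Insert 6 (step 2): P = [4, 6];  Q = [1, 2]
  Insert 2 (step 3): P = [2, 6] / [4];  Q = [1, 2] / [3]
  Insert 1 (step 4): P = [1, 6] / [2] / [4];  Q = [1, 2] / [3] / [4]
  Insert 7 (step 5): P = [1, 6, 7] / [2] / [4];  Q = [1, 2, 5] / [3] / [4]
  Insert 8 (step 6): P = [1, 6, 7, 8] / [2] / [4];  Q = [1, 2, 5, 6] / [3] / [4]
  Insert 5 (step 7): P = [1, 5, 7, 8] / [2, 6] / [4];  Q = [1, 2, 5, 6] / [3, 7] / [4]
  Insert 3 (step 8): P = [1, 3, 7, 8] / [2, 5] / [4, 6];  Q = [1, 2, 5, 6] / [3, 7] / [4, 8]
Final shape: (4, 2, 2).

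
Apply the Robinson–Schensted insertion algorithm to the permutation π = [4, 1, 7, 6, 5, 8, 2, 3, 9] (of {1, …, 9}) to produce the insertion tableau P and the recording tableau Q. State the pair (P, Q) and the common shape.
P = [1, 2, 3, 9] / [4, 5, 8] / [6] / [7];  Q = [1, 3, 6, 9] / [2, 4, 8] / [5] / [7];  common shape = (4, 3, 1, 1)

Row-insert the values π_1, π_2, … into P one at a time, bumping the leftmost entry strictly greater than the inserted value down to the next row. The recording tableau Q records, in position (i, j), the step at which that cell was added to P.
  Insert 4 (step 1): P = [4];  Q = [1]
  Insert 1 (step 2): P = [1] / [4];  Q = [1] / [2]
  Insert 7 (step 3): P = [1, 7] / [4];  Q = [1, 3] / [2]
  Insert 6 (step 4): P = [1, 6] / [4, 7];  Q = [1, 3] / [2, 4]
  Insert 5 (step 5): P = [1, 5] / [4, 6] / [7];  Q = [1, 3] / [2, 4] / [5]
  Insert 8 (step 6): P = [1, 5, 8] / [4, 6] / [7];  Q = [1, 3, 6] / [2, 4] / [5]
  Insert 2 (step 7): P = [1, 2, 8] / [4, 5] / [6] / [7];  Q = [1, 3, 6] / [2, 4] / [5] / [7]
  Insert 3 (step 8): P = [1, 2, 3] / [4, 5, 8] / [6] / [7];  Q = [1, 3, 6] / [2, 4, 8] / [5] / [7]
  Insert 9 (step 9): P = [1, 2, 3, 9] / [4, 5, 8] / [6] / [7];  Q = [1, 3, 6, 9] / [2, 4, 8] / [5] / [7]
Final shape: (4, 3, 1, 1).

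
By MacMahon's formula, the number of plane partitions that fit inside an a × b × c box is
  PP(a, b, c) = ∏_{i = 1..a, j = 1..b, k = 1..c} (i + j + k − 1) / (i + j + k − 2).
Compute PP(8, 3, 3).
PP(8, 3, 3) = 259545

Evaluate the triple product over i = 1..8, j = 1..3, k = 1..3. The factors are (2/1) · (3/2) · (4/3) · (3/2) · (4/3) · (5/4) · (4/3) · (5/4) · … (72 factors total). The numerators and denominators telescope so the product is an integer; carrying out the multiplication exactly gives PP(8, 3, 3) = 259545.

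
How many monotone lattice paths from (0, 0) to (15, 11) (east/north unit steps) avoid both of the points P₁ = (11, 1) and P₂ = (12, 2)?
Number of paths = 7699408

Inclusion–exclusion. Total paths: C(26, 15) = 7726160. Through P₁: C(12, 11)·C(14, 4) = 12012. Through P₂: C(14, 12)·C(12, 3) = 20020. Since P₁ is strictly southwest of P₂, a monotone path through both must visit P₁ then P₂; paths through both = C(12, 11)·C(2, 1)·C(12, 3) = 5280. Avoid both = 7726160 − 12012 − 20020 + 5280 = 7699408.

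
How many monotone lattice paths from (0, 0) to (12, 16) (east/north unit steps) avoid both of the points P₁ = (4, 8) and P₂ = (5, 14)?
Number of paths = 23757237

Inclusion–exclusion. Total paths: C(28, 12) = 30421755. Through P₁: C(12, 4)·C(16, 8) = 6370650. Through P₂: C(19, 5)·C(9, 7) = 418608. Since P₁ is strictly southwest of P₂, a monotone path through both must visit P₁ then P₂; paths through both = C(12, 4)·C(7, 1)·C(9, 7) = 124740. Avoid both = 30421755 − 6370650 − 418608 + 124740 = 23757237.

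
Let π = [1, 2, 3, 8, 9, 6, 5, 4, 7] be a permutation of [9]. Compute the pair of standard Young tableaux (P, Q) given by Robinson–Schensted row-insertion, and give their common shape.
P = [1, 2, 3, 4, 7] / [5, 9] / [6] / [8];  Q = [1, 2, 3, 4, 5] / [6, 9] / [7] / [8];  common shape = (5, 2, 1, 1)

Row-insert the values π_1, π_2, … into P one at a time, bumping the leftmost entry strictly greater than the inserted value down to the next row. The recording tableau Q records, in position (i, j), the step at which that cell was added to P.
  Insert 1 (step 1): P = [1];  Q = [1]
  Insert 2 (step 2): P = [1, 2];  Q = [1, 2]
  Insert 3 (step 3): P = [1, 2, 3];  Q = [1, 2, 3]
  Insert 8 (step 4): P = [1, 2, 3, 8];  Q = [1, 2, 3, 4]
  Insert 9 (step 5): P = [1, 2, 3, 8, 9];  Q = [1, 2, 3, 4, 5]
  Insert 6 (step 6): P = [1, 2, 3, 6, 9] / [8];  Q = [1, 2, 3, 4, 5] / [6]
  Insert 5 (step 7): P = [1, 2, 3, 5, 9] / [6] / [8];  Q = [1, 2, 3, 4, 5] / [6] / [7]
  Insert 4 (step 8): P = [1, 2, 3, 4, 9] / [5] / [6] / [8];  Q = [1, 2, 3, 4, 5] / [6] / [7] / [8]
  Insert 7 (step 9): P = [1, 2, 3, 4, 7] / [5, 9] / [6] / [8];  Q = [1, 2, 3, 4, 5] / [6, 9] / [7] / [8]
Final shape: (5, 2, 1, 1).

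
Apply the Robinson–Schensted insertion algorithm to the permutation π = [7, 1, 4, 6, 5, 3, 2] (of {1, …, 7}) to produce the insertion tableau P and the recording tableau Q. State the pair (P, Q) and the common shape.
P = [1, 2, 5] / [3] / [4] / [6] / [7];  Q = [1, 3, 4] / [2] / [5] / [6] / [7];  common shape = (3, 1, 1, 1, 1)

Row-insert the values π_1, π_2, … into P one at a time, bumping the leftmost entry strictly greater than the inserted value down to the next row. The recording tableau Q records, in position (i, j), the step at which that cell was added to P.
  Insert 7 (step 1): P = [7];  Q = [1]
  Insert 1 (step 2): P = [1] / [7];  Q = [1] / [2]
  Insert 4 (step 3): P = [1, 4] / [7];  Q = [1, 3] / [2]
  Insert 6 (step 4): P = [1, 4, 6] / [7];  Q = [1, 3, 4] / [2]
  Insert 5 (step 5): P = [1, 4, 5] / [6] / [7];  Q = [1, 3, 4] / [2] / [5]
  Insert 3 (step 6): P = [1, 3, 5] / [4] / [6] / [7];  Q = [1, 3, 4] / [2] / [5] / [6]
  Insert 2 (step 7): P = [1, 2, 5] / [3] / [4] / [6] / [7];  Q = [1, 3, 4] / [2] / [5] / [6] / [7]
Final shape: (3, 1, 1, 1, 1).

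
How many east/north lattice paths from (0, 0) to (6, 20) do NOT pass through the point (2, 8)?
Number of paths = 148330

Total paths from (0, 0) to (6, 20): C(26, 6) = 230230. Paths through (2, 8): (paths (0, 0) → (2, 8)) × (paths (2, 8) → (6, 20)) = C(10, 2) · C(16, 4) = 45 · 1820 = 81900. Avoidance count = 230230 − 81900 = 148330.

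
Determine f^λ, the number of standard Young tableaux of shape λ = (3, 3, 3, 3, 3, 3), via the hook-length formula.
# SYT of shape (3, 3, 3, 3, 3, 3) = 87516

Hook-length formula: f^λ = n! / Π hook(c), product over all cells c of the Young diagram. For λ = (3, 3, 3, 3, 3, 3), n = 18 boxes. Hook lengths by row (left-to-right, top-to-bottom): [8, 7, 6]; [7, 6, 5]; [6, 5, 4]; [5, 4, 3]; [4, 3, 2]; [3, 2, 1]. Product of hooks = 73156608000. So f^λ = 18! / 73156608000 = 6402373705728000 / 73156608000 = 87516.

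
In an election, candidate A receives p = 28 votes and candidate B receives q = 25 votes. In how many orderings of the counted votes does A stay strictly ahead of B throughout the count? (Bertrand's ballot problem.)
Strict-lead orderings = 51166197843852

Total orderings of the 53 votes with 28 for A: C(53, 28) = 903936161908052. By the Bertrand ballot formula (Cycle Lemma / reflection principle), the number of orderings in which A is strictly ahead of B throughout is (p − q)/(p + q) · C(p + q, p) = (28 − 25)/(28 + 25) · 903936161908052 = 51166197843852.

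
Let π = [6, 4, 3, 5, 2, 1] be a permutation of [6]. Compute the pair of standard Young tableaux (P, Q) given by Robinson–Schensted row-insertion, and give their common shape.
P = [1, 5] / [2] / [3] / [4] / [6];  Q = [1, 4] / [2] / [3] / [5] / [6];  common shape = (2, 1, 1, 1, 1)

Row-insert the values π_1, π_2, … into P one at a time, bumping the leftmost entry strictly greater than the inserted value down to the next row. The recording tableau Q records, in position (i, j), the step at which that cell was added to P.
  Insert 6 (step 1): P = [6];  Q = [1]
  Insert 4 (step 2): P = [4] / [6];  Q = [1] / [2]
  Insert 3 (step 3): P = [3] / [4] / [6];  Q = [1] / [2] / [3]
  Insert 5 (step 4): P = [3, 5] / [4] / [6];  Q = [1, 4] / [2] / [3]
  Insert 2 (step 5): P = [2, 5] / [3] / [4] / [6];  Q = [1, 4] / [2] / [3] / [5]
  Insert 1 (step 6): P = [1, 5] / [2] / [3] / [4] / [6];  Q = [1, 4] / [2] / [3] / [5] / [6]
Final shape: (2, 1, 1, 1, 1).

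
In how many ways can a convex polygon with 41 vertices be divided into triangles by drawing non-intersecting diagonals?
C_39 = 680425371729975800390

These polygon triangulations are counted by the Catalan number C_n = (1/(n + 1)) · C(2n, n). For n = 39: C_39 = (1/40) · C(78, 39) = 27217014869199032015600/40 = 680425371729975800390.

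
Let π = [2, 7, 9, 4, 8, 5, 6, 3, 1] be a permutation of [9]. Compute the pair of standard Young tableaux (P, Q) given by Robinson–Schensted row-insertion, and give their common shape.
P = [1, 3, 5, 6] / [2, 8] / [4] / [7] / [9];  Q = [1, 2, 3, 7] / [4, 5] / [6] / [8] / [9];  common shape = (4, 2, 1, 1, 1)

Row-insert the values π_1, π_2, … into P one at a time, bumping the leftmost entry strictly greater than the inserted value down to the next row. The recording tableau Q records, in position (i, j), the step at which that cell was added to P.
  Insert 2 (step 1): P = [2];  Q = [1]
  Insert 7 (step 2): P = [2, 7];  Q = [1, 2]
  Insert 9 (step 3): P = [2, 7, 9];  Q = [1, 2, 3]
  Insert 4 (step 4): P = [2, 4, 9] / [7];  Q = [1, 2, 3] / [4]
  Insert 8 (step 5): P = [2, 4, 8] / [7, 9];  Q = [1, 2, 3] / [4, 5]
  Insert 5 (step 6): P = [2, 4, 5] / [7, 8] / [9];  Q = [1, 2, 3] / [4, 5] / [6]
  Insert 6 (step 7): P = [2, 4, 5, 6] / [7, 8] / [9];  Q = [1, 2, 3, 7] / [4, 5] / [6]
  Insert 3 (step 8): P = [2, 3, 5, 6] / [4, 8] / [7] / [9];  Q = [1, 2, 3, 7] / [4, 5] / [6] / [8]
  Insert 1 (step 9): P = [1, 3, 5, 6] / [2, 8] / [4] / [7] / [9];  Q = [1, 2, 3, 7] / [4, 5] / [6] / [8] / [9]
Final shape: (4, 2, 1, 1, 1).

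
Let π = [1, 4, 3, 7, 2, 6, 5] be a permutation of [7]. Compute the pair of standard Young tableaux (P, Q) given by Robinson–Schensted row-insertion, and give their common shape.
P = [1, 2, 5] / [3, 6] / [4, 7];  Q = [1, 2, 4] / [3, 6] / [5, 7];  common shape = (3, 2, 2)

Row-insert the values π_1, π_2, … into P one at a time, bumping the leftmost entry strictly greater than the inserted value down to the next row. The recording tableau Q records, in position (i, j), the step at which that cell was added to P.
  Insert 1 (step 1): P = [1];  Q = [1]
  Insert 4 (step 2): P = [1, 4];  Q = [1, 2]
  Insert 3 (step 3): P = [1, 3] / [4];  Q = [1, 2] / [3]
  Insert 7 (step 4): P = [1, 3, 7] / [4];  Q = [1, 2, 4] / [3]
  Insert 2 (step 5): P = [1, 2, 7] / [3] / [4];  Q = [1, 2, 4] / [3] / [5]
  Insert 6 (step 6): P = [1, 2, 6] / [3, 7] / [4];  Q = [1, 2, 4] / [3, 6] / [5]
  Insert 5 (step 7): P = [1, 2, 5] / [3, 6] / [4, 7];  Q = [1, 2, 4] / [3, 6] / [5, 7]
Final shape: (3, 2, 2).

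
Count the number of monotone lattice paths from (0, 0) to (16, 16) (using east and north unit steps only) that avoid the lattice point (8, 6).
Number of paths = 469675116

Total paths from (0, 0) to (16, 16): C(32, 16) = 601080390. Paths through (8, 6): (paths (0, 0) → (8, 6)) × (paths (8, 6) → (16, 16)) = C(14, 8) · C(18, 8) = 3003 · 43758 = 131405274. Avoidance count = 601080390 − 131405274 = 469675116.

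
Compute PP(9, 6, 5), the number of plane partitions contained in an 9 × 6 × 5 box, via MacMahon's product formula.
PP(9, 6, 5) = 72261531710368

Evaluate the triple product over i = 1..9, j = 1..6, k = 1..5. The factors are (2/1) · (3/2) · (4/3) · (5/4) · (6/5) · (3/2) · (4/3) · (5/4) · … (270 factors total). The numerators and denominators telescope so the product is an integer; carrying out the multiplication exactly gives PP(9, 6, 5) = 72261531710368.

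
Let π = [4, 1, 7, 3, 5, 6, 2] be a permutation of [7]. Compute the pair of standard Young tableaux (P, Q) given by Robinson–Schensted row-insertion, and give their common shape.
P = [1, 2, 5, 6] / [3, 7] / [4];  Q = [1, 3, 5, 6] / [2, 4] / [7];  common shape = (4, 2, 1)

Row-insert the values π_1, π_2, … into P one at a time, bumping the leftmost entry strictly greater than the inserted value down to the next row. The recording tableau Q records, in position (i, j), the step at which that cell was added to P.
  Insert 4 (step 1): P = [4];  Q = [1]
  Insert 1 (step 2): P = [1] / [4];  Q = [1] / [2]
  Insert 7 (step 3): P = [1, 7] / [4];  Q = [1, 3] / [2]
  Insert 3 (step 4): P = [1, 3] / [4, 7];  Q = [1, 3] / [2, 4]
  Insert 5 (step 5): P = [1, 3, 5] / [4, 7];  Q = [1, 3, 5] / [2, 4]
  Insert 6 (step 6): P = [1, 3, 5, 6] / [4, 7];  Q = [1, 3, 5, 6] / [2, 4]
  Insert 2 (step 7): P = [1, 2, 5, 6] / [3, 7] / [4];  Q = [1, 3, 5, 6] / [2, 4] / [7]
Final shape: (4, 2, 1).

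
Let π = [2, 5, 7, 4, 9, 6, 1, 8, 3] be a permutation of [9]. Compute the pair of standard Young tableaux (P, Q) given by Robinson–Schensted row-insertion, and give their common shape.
P = [1, 3, 6, 8] / [2, 4, 9] / [5, 7];  Q = [1, 2, 3, 5] / [4, 6, 8] / [7, 9];  common shape = (4, 3, 2)

Row-insert the values π_1, π_2, … into P one at a time, bumping the leftmost entry strictly greater than the inserted value down to the next row. The recording tableau Q records, in position (i, j), the step at which that cell was added to P.
  Insert 2 (step 1): P = [2];  Q = [1]
  Insert 5 (step 2): P = [2, 5];  Q = [1, 2]
  Insert 7 (step 3): P = [2, 5, 7];  Q = [1, 2, 3]
  Insert 4 (step 4): P = [2, 4, 7] / [5];  Q = [1, 2, 3] / [4]
  Insert 9 (step 5): P = [2, 4, 7, 9] / [5];  Q = [1, 2, 3, 5] / [4]
  Insert 6 (step 6): P = [2, 4, 6, 9] / [5, 7];  Q = [1, 2, 3, 5] / [4, 6]
  Insert 1 (step 7): P = [1, 4, 6, 9] / [2, 7] / [5];  Q = [1, 2, 3, 5] / [4, 6] / [7]
  Insert 8 (step 8): P = [1, 4, 6, 8] / [2, 7, 9] / [5];  Q = [1, 2, 3, 5] / [4, 6, 8] / [7]
  Insert 3 (step 9): P = [1, 3, 6, 8] / [2, 4, 9] / [5, 7];  Q = [1, 2, 3, 5] / [4, 6, 8] / [7, 9]
Final shape: (4, 3, 2).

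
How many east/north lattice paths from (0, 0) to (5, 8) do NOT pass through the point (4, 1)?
Number of paths = 1247

Total paths from (0, 0) to (5, 8): C(13, 5) = 1287. Paths through (4, 1): (paths (0, 0) → (4, 1)) × (paths (4, 1) → (5, 8)) = C(5, 4) · C(8, 1) = 5 · 8 = 40. Avoidance count = 1287 − 40 = 1247.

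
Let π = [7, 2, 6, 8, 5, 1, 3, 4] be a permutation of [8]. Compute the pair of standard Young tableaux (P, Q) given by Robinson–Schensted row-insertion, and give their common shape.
P = [1, 3, 4] / [2, 5, 8] / [6] / [7];  Q = [1, 3, 4] / [2, 7, 8] / [5] / [6];  common shape = (3, 3, 1, 1)

Row-insert the values π_1, π_2, … into P one at a time, bumping the leftmost entry strictly greater than the inserted value down to the next row. The recording tableau Q records, in position (i, j), the step at which that cell was added to P.
  Insert 7 (step 1): P = [7];  Q = [1]
  Insert 2 (step 2): P = [2] / [7];  Q = [1] / [2]
  Insert 6 (step 3): P = [2, 6] / [7];  Q = [1, 3] / [2]
  Insert 8 (step 4): P = [2, 6, 8] / [7];  Q = [1, 3, 4] / [2]
  Insert 5 (step 5): P = [2, 5, 8] / [6] / [7];  Q = [1, 3, 4] / [2] / [5]
  Insert 1 (step 6): P = [1, 5, 8] / [2] / [6] / [7];  Q = [1, 3, 4] / [2] / [5] / [6]
  Insert 3 (step 7): P = [1, 3, 8] / [2, 5] / [6] / [7];  Q = [1, 3, 4] / [2, 7] / [5] / [6]
  Insert 4 (step 8): P = [1, 3, 4] / [2, 5, 8] / [6] / [7];  Q = [1, 3, 4] / [2, 7, 8] / [5] / [6]
Final shape: (3, 3, 1, 1).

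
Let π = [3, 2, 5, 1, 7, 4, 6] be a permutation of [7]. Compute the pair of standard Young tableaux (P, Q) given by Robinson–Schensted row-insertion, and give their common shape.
P = [1, 4, 6] / [2, 5, 7] / [3];  Q = [1, 3, 5] / [2, 6, 7] / [4];  common shape = (3, 3, 1)

Row-insert the values π_1, π_2, … into P one at a time, bumping the leftmost entry strictly greater than the inserted value down to the next row. The recording tableau Q records, in position (i, j), the step at which that cell was added to P.
  Insert 3 (step 1): P = [3];  Q = [1]
  Insert 2 (step 2): P = [2] / [3];  Q = [1] / [2]
  Insert 5 (step 3): P = [2, 5] / [3];  Q = [1, 3] / [2]
  Insert 1 (step 4): P = [1, 5] / [2] / [3];  Q = [1, 3] / [2] / [4]
  Insert 7 (step 5): P = [1, 5, 7] / [2] / [3];  Q = [1, 3, 5] / [2] / [4]
  Insert 4 (step 6): P = [1, 4, 7] / [2, 5] / [3];  Q = [1, 3, 5] / [2, 6] / [4]
  Insert 6 (step 7): P = [1, 4, 6] / [2, 5, 7] / [3];  Q = [1, 3, 5] / [2, 6, 7] / [4]
Final shape: (3, 3, 1).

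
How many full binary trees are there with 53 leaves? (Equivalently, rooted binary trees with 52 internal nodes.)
C_52 = 29869166945772625950142417512

These full binary trees are counted by the Catalan number C_n = (1/(n + 1)) · C(2n, n). For n = 52: C_52 = (1/53) · C(104, 52) = 1583065848125949175357548128136/53 = 29869166945772625950142417512.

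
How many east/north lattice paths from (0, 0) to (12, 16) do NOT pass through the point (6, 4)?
Number of paths = 26523315

Total paths from (0, 0) to (12, 16): C(28, 12) = 30421755. Paths through (6, 4): (paths (0, 0) → (6, 4)) × (paths (6, 4) → (12, 16)) = C(10, 6) · C(18, 6) = 210 · 18564 = 3898440. Avoidance count = 30421755 − 3898440 = 26523315.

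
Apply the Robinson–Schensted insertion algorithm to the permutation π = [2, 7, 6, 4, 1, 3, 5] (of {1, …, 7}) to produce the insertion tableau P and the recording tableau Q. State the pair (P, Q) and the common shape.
P = [1, 3, 5] / [2, 4] / [6] / [7];  Q = [1, 2, 7] / [3, 6] / [4] / [5];  common shape = (3, 2, 1, 1)

Row-insert the values π_1, π_2, … into P one at a time, bumping the leftmost entry strictly greater than the inserted value down to the next row. The recording tableau Q records, in position (i, j), the step at which that cell was added to P.
  Insert 2 (step 1): P = [2];  Q = [1]
  Insert 7 (step 2): P = [2, 7];  Q = [1, 2]
  Insert 6 (step 3): P = [2, 6] / [7];  Q = [1, 2] / [3]
  Insert 4 (step 4): P = [2, 4] / [6] / [7];  Q = [1, 2] / [3] / [4]
  Insert 1 (step 5): P = [1, 4] / [2] / [6] / [7];  Q = [1, 2] / [3] / [4] / [5]
  Insert 3 (step 6): P = [1, 3] / [2, 4] / [6] / [7];  Q = [1, 2] / [3, 6] / [4] / [5]
  Insert 5 (step 7): P = [1, 3, 5] / [2, 4] / [6] / [7];  Q = [1, 2, 7] / [3, 6] / [4] / [5]
Final shape: (3, 2, 1, 1).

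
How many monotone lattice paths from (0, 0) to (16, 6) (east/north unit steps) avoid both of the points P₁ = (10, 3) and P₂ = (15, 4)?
Number of paths = 44109

Inclusion–exclusion. Total paths: C(22, 16) = 74613. Through P₁: C(13, 10)·C(9, 6) = 24024. Through P₂: C(19, 15)·C(3, 1) = 11628. Since P₁ is strictly southwest of P₂, a monotone path through both must visit P₁ then P₂; paths through both = C(13, 10)·C(6, 5)·C(3, 1) = 5148. Avoid both = 74613 − 24024 − 11628 + 5148 = 44109.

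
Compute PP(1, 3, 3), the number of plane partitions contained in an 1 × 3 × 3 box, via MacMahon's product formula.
PP(1, 3, 3) = 20

Evaluate the triple product over i = 1..1, j = 1..3, k = 1..3. The factors are (2/1) · (3/2) · (4/3) · (3/2) · (4/3) · (5/4) · (4/3) · (5/4) · … (9 factors total). The numerators and denominators telescope so the product is an integer; carrying out the multiplication exactly gives PP(1, 3, 3) = 20.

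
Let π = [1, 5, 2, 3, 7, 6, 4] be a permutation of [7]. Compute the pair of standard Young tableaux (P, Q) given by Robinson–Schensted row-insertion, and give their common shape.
P = [1, 2, 3, 4] / [5, 6] / [7];  Q = [1, 2, 4, 5] / [3, 6] / [7];  common shape = (4, 2, 1)

Row-insert the values π_1, π_2, … into P one at a time, bumping the leftmost entry strictly greater than the inserted value down to the next row. The recording tableau Q records, in position (i, j), the step at which that cell was added to P.
  Insert 1 (step 1): P = [1];  Q = [1]
  Insert 5 (step 2): P = [1, 5];  Q = [1, 2]
  Insert 2 (step 3): P = [1, 2] / [5];  Q = [1, 2] / [3]
  Insert 3 (step 4): P = [1, 2, 3] / [5];  Q = [1, 2, 4] / [3]
  Insert 7 (step 5): P = [1, 2, 3, 7] / [5];  Q = [1, 2, 4, 5] / [3]
  Insert 6 (step 6): P = [1, 2, 3, 6] / [5, 7];  Q = [1, 2, 4, 5] / [3, 6]
  Insert 4 (step 7): P = [1, 2, 3, 4] / [5, 6] / [7];  Q = [1, 2, 4, 5] / [3, 6] / [7]
Final shape: (4, 2, 1).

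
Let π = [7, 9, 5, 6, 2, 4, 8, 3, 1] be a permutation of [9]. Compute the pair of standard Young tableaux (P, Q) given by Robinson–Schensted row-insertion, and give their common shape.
P = [1, 3, 8] / [2, 6] / [4, 9] / [5] / [7];  Q = [1, 2, 7] / [3, 4] / [5, 6] / [8] / [9];  common shape = (3, 2, 2, 1, 1)

Row-insert the values π_1, π_2, … into P one at a time, bumping the leftmost entry strictly greater than the inserted value down to the next row. The recording tableau Q records, in position (i, j), the step at which that cell was added to P.
  Insert 7 (step 1): P = [7];  Q = [1]
  Insert 9 (step 2): P = [7, 9];  Q = [1, 2]
  Insert 5 (step 3): P = [5, 9] / [7];  Q = [1, 2] / [3]
  Insert 6 (step 4): P = [5, 6] / [7, 9];  Q = [1, 2] / [3, 4]
  Insert 2 (step 5): P = [2, 6] / [5, 9] / [7];  Q = [1, 2] / [3, 4] / [5]
  Insert 4 (step 6): P = [2, 4] / [5, 6] / [7, 9];  Q = [1, 2] / [3, 4] / [5, 6]
  Insert 8 (step 7): P = [2, 4, 8] / [5, 6] / [7, 9];  Q = [1, 2, 7] / [3, 4] / [5, 6]
  Insert 3 (step 8): P = [2, 3, 8] / [4, 6] / [5, 9] / [7];  Q = [1, 2, 7] / [3, 4] / [5, 6] / [8]
  Insert 1 (step 9): P = [1, 3, 8] / [2, 6] / [4, 9] / [5] / [7];  Q = [1, 2, 7] / [3, 4] / [5, 6] / [8] / [9]
Final shape: (3, 2, 2, 1, 1).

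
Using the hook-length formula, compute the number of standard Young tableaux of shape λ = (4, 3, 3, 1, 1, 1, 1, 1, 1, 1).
# SYT of shape (4, 3, 3, 1, 1, 1, 1, 1, 1, 1) = 205632

Hook-length formula: f^λ = n! / Π hook(c), product over all cells c of the Young diagram. For λ = (4, 3, 3, 1, 1, 1, 1, 1, 1, 1), n = 17 boxes. Hook lengths by row (left-to-right, top-to-bottom): [13, 5, 4, 1]; [11, 3, 2]; [10, 2, 1]; [7]; [6]; [5]; [4]; [3]; [2]; [1]. Product of hooks = 1729728000. So f^λ = 17! / 1729728000 = 355687428096000 / 1729728000 = 205632.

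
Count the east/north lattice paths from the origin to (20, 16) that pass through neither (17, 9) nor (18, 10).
Number of paths = 6740453830

Inclusion–exclusion. Total paths: C(36, 20) = 7307872110. Through P₁: C(26, 17)·C(10, 3) = 374946000. Through P₂: C(28, 18)·C(8, 2) = 367447080. Since P₁ is strictly southwest of P₂, a monotone path through both must visit P₁ then P₂; paths through both = C(26, 17)·C(2, 1)·C(8, 2) = 174974800. Avoid both = 7307872110 − 374946000 − 367447080 + 174974800 = 6740453830.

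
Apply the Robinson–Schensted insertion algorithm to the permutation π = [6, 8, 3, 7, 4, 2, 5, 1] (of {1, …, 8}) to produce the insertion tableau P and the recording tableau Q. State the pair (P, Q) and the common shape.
P = [1, 4, 5] / [2, 7] / [3] / [6] / [8];  Q = [1, 2, 7] / [3, 4] / [5] / [6] / [8];  common shape = (3, 2, 1, 1, 1)

Row-insert the values π_1, π_2, … into P one at a time, bumping the leftmost entry strictly greater than the inserted value down to the next row. The recording tableau Q records, in position (i, j), the step at which that cell was added to P.
  Insert 6 (step 1): P = [6];  Q = [1]
  Insert 8 (step 2): P = [6, 8];  Q = [1, 2]
  Insert 3 (step 3): P = [3, 8] / [6];  Q = [1, 2] / [3]
  Insert 7 (step 4): P = [3, 7] / [6, 8];  Q = [1, 2] / [3, 4]
  Insert 4 (step 5): P = [3, 4] / [6, 7] / [8];  Q = [1, 2] / [3, 4] / [5]
  Insert 2 (step 6): P = [2, 4] / [3, 7] / [6] / [8];  Q = [1, 2] / [3, 4] / [5] / [6]
  Insert 5 (step 7): P = [2, 4, 5] / [3, 7] / [6] / [8];  Q = [1, 2, 7] / [3, 4] / [5] / [6]
  Insert 1 (step 8): P = [1, 4, 5] / [2, 7] / [3] / [6] / [8];  Q = [1, 2, 7] / [3, 4] / [5] / [6] / [8]
Final shape: (3, 2, 1, 1, 1).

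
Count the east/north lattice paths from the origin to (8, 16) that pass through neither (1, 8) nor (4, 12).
Number of paths = 572206

Inclusion–exclusion. Total paths: C(24, 8) = 735471. Through P₁: C(9, 1)·C(15, 7) = 57915. Through P₂: C(16, 4)·C(8, 4) = 127400. Since P₁ is strictly southwest of P₂, a monotone path through both must visit P₁ then P₂; paths through both = C(9, 1)·C(7, 3)·C(8, 4) = 22050. Avoid both = 735471 − 57915 − 127400 + 22050 = 572206.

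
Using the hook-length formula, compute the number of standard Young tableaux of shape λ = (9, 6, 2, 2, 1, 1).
# SYT of shape (9, 6, 2, 2, 1, 1) = 244885680

Hook-length formula: f^λ = n! / Π hook(c), product over all cells c of the Young diagram. For λ = (9, 6, 2, 2, 1, 1), n = 21 boxes. Hook lengths by row (left-to-right, top-to-bottom): [14, 11, 8, 7, 6, 5, 3, 2, 1]; [10, 7, 4, 3, 2, 1]; [5, 2]; [4, 1]; [2]; [1]. Product of hooks = 208631808000. So f^λ = 21! / 208631808000 = 51090942171709440000 / 208631808000 = 244885680.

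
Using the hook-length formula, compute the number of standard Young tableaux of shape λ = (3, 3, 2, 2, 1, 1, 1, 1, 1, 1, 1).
# SYT of shape (3, 3, 2, 2, 1, 1, 1, 1, 1, 1, 1) = 62832

Hook-length formula: f^λ = n! / Π hook(c), product over all cells c of the Young diagram. For λ = (3, 3, 2, 2, 1, 1, 1, 1, 1, 1, 1), n = 17 boxes. Hook lengths by row (left-to-right, top-to-bottom): [13, 5, 2]; [12, 4, 1]; [10, 2]; [9, 1]; [7]; [6]; [5]; [4]; [3]; [2]; [1]. Product of hooks = 5660928000. So f^λ = 17! / 5660928000 = 355687428096000 / 5660928000 = 62832.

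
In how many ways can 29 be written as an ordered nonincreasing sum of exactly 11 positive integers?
p(29, 11 parts) = 355

Partitions of n into exactly k parts are in bijection with partitions of n − k into at most k parts (subtract 1 from each part). So p(29, exactly 11) = p(18, parts ≤ 11). Computing via the recurrence p(m, j) = p(m, j−1) + p(m−j, j) gives 355.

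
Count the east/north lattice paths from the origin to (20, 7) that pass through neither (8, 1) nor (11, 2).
Number of paths = 636870

Inclusion–exclusion. Total paths: C(27, 20) = 888030. Through P₁: C(9, 8)·C(18, 12) = 167076. Through P₂: C(13, 11)·C(14, 9) = 156156. Since P₁ is strictly southwest of P₂, a monotone path through both must visit P₁ then P₂; paths through both = C(9, 8)·C(4, 3)·C(14, 9) = 72072. Avoid both = 888030 − 167076 − 156156 + 72072 = 636870.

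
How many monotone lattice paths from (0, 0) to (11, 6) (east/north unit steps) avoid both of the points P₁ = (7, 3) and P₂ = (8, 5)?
Number of paths = 4468

Inclusion–exclusion. Total paths: C(17, 11) = 12376. Through P₁: C(10, 7)·C(7, 4) = 4200. Through P₂: C(13, 8)·C(4, 3) = 5148. Since P₁ is strictly southwest of P₂, a monotone path through both must visit P₁ then P₂; paths through both = C(10, 7)·C(3, 1)·C(4, 3) = 1440. Avoid both = 12376 − 4200 − 5148 + 1440 = 4468.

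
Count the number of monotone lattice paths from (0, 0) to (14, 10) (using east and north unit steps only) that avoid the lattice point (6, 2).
Number of paths = 1600896

Total paths from (0, 0) to (14, 10): C(24, 14) = 1961256. Paths through (6, 2): (paths (0, 0) → (6, 2)) × (paths (6, 2) → (14, 10)) = C(8, 6) · C(16, 8) = 28 · 12870 = 360360. Avoidance count = 1961256 − 360360 = 1600896.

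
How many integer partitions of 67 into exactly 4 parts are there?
p(67, 4 parts) = 2178

Partitions of n into exactly k parts are in bijection with partitions of n − k into at most k parts (subtract 1 from each part). So p(67, exactly 4) = p(63, parts ≤ 4). Computing via the recurrence p(m, j) = p(m, j−1) + p(m−j, j) gives 2178.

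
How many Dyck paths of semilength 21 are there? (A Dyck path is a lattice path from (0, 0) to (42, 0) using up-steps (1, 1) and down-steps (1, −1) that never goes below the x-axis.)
C_21 = 24466267020

These Dyck paths are counted by the Catalan number C_n = (1/(n + 1)) · C(2n, n). For n = 21: C_21 = (1/22) · C(42, 21) = 538257874440/22 = 24466267020.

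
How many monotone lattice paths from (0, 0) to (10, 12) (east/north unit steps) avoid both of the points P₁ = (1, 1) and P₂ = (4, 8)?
Number of paths = 257176

Inclusion–exclusion. Total paths: C(22, 10) = 646646. Through P₁: C(2, 1)·C(20, 9) = 335920. Through P₂: C(12, 4)·C(10, 6) = 103950. Since P₁ is strictly southwest of P₂, a monotone path through both must visit P₁ then P₂; paths through both = C(2, 1)·C(10, 3)·C(10, 6) = 50400. Avoid both = 646646 − 335920 − 103950 + 50400 = 257176.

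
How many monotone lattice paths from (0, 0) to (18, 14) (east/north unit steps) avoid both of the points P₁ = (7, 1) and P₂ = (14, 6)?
Number of paths = 435416568

Inclusion–exclusion. Total paths: C(32, 18) = 471435600. Through P₁: C(8, 7)·C(24, 11) = 19969152. Through P₂: C(20, 14)·C(12, 4) = 19186200. Since P₁ is strictly southwest of P₂, a monotone path through both must visit P₁ then P₂; paths through both = C(8, 7)·C(12, 7)·C(12, 4) = 3136320. Avoid both = 471435600 − 19969152 − 19186200 + 3136320 = 435416568.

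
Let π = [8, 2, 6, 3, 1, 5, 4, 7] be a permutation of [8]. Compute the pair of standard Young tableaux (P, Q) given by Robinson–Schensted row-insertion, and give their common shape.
P = [1, 3, 4, 7] / [2, 5] / [6] / [8];  Q = [1, 3, 6, 8] / [2, 7] / [4] / [5];  common shape = (4, 2, 1, 1)

Row-insert the values π_1, π_2, … into P one at a time, bumping the leftmost entry strictly greater than the inserted value down to the next row. The recording tableau Q records, in position (i, j), the step at which that cell was added to P.
  Insert 8 (step 1): P = [8];  Q = [1]
  Insert 2 (step 2): P = [2] / [8];  Q = [1] / [2]
  Insert 6 (step 3): P = [2, 6] / [8];  Q = [1, 3] / [2]
  Insert 3 (step 4): P = [2, 3] / [6] / [8];  Q = [1, 3] / [2] / [4]
  Insert 1 (step 5): P = [1, 3] / [2] / [6] / [8];  Q = [1, 3] / [2] / [4] / [5]
  Insert 5 (step 6): P = [1, 3, 5] / [2] / [6] / [8];  Q = [1, 3, 6] / [2] / [4] / [5]
  Insert 4 (step 7): P = [1, 3, 4] / [2, 5] / [6] / [8];  Q = [1, 3, 6] / [2, 7] / [4] / [5]
  Insert 7 (step 8): P = [1, 3, 4, 7] / [2, 5] / [6] / [8];  Q = [1, 3, 6, 8] / [2, 7] / [4] / [5]
Final shape: (4, 2, 1, 1).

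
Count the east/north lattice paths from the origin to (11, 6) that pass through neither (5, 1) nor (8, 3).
Number of paths = 7504

Inclusion–exclusion. Total paths: C(17, 11) = 12376. Through P₁: C(6, 5)·C(11, 6) = 2772. Through P₂: C(11, 8)·C(6, 3) = 3300. Since P₁ is strictly southwest of P₂, a monotone path through both must visit P₁ then P₂; paths through both = C(6, 5)·C(5, 3)·C(6, 3) = 1200. Avoid both = 12376 − 2772 − 3300 + 1200 = 7504.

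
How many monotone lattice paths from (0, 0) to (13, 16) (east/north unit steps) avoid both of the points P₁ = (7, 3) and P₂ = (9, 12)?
Number of paths = 44494975

Inclusion–exclusion. Total paths: C(29, 13) = 67863915. Through P₁: C(10, 7)·C(19, 6) = 3255840. Through P₂: C(21, 9)·C(8, 4) = 20575100. Since P₁ is strictly southwest of P₂, a monotone path through both must visit P₁ then P₂; paths through both = C(10, 7)·C(11, 2)·C(8, 4) = 462000. Avoid both = 67863915 − 3255840 − 20575100 + 462000 = 44494975.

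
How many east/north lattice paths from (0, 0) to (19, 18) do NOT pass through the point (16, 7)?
Number of paths = 17583394752

Total paths from (0, 0) to (19, 18): C(37, 19) = 17672631900. Paths through (16, 7): (paths (0, 0) → (16, 7)) × (paths (16, 7) → (19, 18)) = C(23, 16) · C(14, 3) = 245157 · 364 = 89237148. Avoidance count = 17672631900 − 89237148 = 17583394752.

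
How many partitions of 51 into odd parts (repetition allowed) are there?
p_odd(51) = 4097

Enumerate partitions using only odd parts via the recurrence o(n, m) = o(n, m−2) + o(n−m, m) over odd m, starting from the largest odd part ≤ n. This gives p_odd(51) = 4097. (Euler's theorem: equals the count of distinct-part partitions.)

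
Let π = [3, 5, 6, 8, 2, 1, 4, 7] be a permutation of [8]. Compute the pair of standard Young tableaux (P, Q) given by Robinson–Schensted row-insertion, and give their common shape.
P = [1, 4, 6, 7] / [2, 5, 8] / [3];  Q = [1, 2, 3, 4] / [5, 7, 8] / [6];  common shape = (4, 3, 1)

Row-insert the values π_1, π_2, … into P one at a time, bumping the leftmost entry strictly greater than the inserted value down to the next row. The recording tableau Q records, in position (i, j), the step at which that cell was added to P.
  Insert 3 (step 1): P = [3];  Q = [1]
  Insert 5 (step 2): P = [3, 5];  Q = [1, 2]
  Insert 6 (step 3): P = [3, 5, 6];  Q = [1, 2, 3]
  Insert 8 (step 4): P = [3, 5, 6, 8];  Q = [1, 2, 3, 4]
  Insert 2 (step 5): P = [2, 5, 6, 8] / [3];  Q = [1, 2, 3, 4] / [5]
  Insert 1 (step 6): P = [1, 5, 6, 8] / [2] / [3];  Q = [1, 2, 3, 4] / [5] / [6]
  Insert 4 (step 7): P = [1, 4, 6, 8] / [2, 5] / [3];  Q = [1, 2, 3, 4] / [5, 7] / [6]
  Insert 7 (step 8): P = [1, 4, 6, 7] / [2, 5, 8] / [3];  Q = [1, 2, 3, 4] / [5, 7, 8] / [6]
Final shape: (4, 3, 1).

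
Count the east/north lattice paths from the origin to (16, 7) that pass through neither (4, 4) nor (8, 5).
Number of paths = 171142

Inclusion–exclusion. Total paths: C(23, 16) = 245157. Through P₁: C(8, 4)·C(15, 12) = 31850. Through P₂: C(13, 8)·C(10, 8) = 57915. Since P₁ is strictly southwest of P₂, a monotone path through both must visit P₁ then P₂; paths through both = C(8, 4)·C(5, 4)·C(10, 8) = 15750. Avoid both = 245157 − 31850 − 57915 + 15750 = 171142.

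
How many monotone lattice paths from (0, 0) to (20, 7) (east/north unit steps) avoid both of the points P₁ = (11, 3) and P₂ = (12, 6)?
Number of paths = 473798

Inclusion–exclusion. Total paths: C(27, 20) = 888030. Through P₁: C(14, 11)·C(13, 9) = 260260. Through P₂: C(18, 12)·C(9, 8) = 167076. Since P₁ is strictly southwest of P₂, a monotone path through both must visit P₁ then P₂; paths through both = C(14, 11)·C(4, 1)·C(9, 8) = 13104. Avoid both = 888030 − 260260 − 167076 + 13104 = 473798.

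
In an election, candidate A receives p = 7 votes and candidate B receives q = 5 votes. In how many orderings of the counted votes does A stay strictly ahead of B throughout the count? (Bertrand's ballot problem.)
Strict-lead orderings = 132

Total orderings of the 12 votes with 7 for A: C(12, 7) = 792. By the Bertrand ballot formula (Cycle Lemma / reflection principle), the number of orderings in which A is strictly ahead of B throughout is (p − q)/(p + q) · C(p + q, p) = (7 − 5)/(7 + 5) · 792 = 132.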